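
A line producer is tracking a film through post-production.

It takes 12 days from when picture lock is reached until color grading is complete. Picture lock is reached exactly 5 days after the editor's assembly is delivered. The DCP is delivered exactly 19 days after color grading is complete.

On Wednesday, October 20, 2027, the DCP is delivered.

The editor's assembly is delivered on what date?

Tuesday, September 14, 2027

The DCP is delivered: Oct 20, 2027.
Color grading is complete: Oct 20, 2027 − 19 days = Oct 1, 2027.
Picture lock is reached: Oct 1, 2027 − 12 days = Sep 19, 2027.
The editor's assembly is delivered: Sep 19, 2027 − 5 days = Sep 14, 2027.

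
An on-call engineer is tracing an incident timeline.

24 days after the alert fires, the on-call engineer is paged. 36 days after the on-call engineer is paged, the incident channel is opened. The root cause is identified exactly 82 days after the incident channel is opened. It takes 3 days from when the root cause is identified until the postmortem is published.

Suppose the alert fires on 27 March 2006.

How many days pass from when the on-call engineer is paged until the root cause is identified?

118 days

Causal path: the on-call engineer is paged → the incident channel is opened → the root cause is identified.
Total delay along the path: 36 + 82 = 118 days.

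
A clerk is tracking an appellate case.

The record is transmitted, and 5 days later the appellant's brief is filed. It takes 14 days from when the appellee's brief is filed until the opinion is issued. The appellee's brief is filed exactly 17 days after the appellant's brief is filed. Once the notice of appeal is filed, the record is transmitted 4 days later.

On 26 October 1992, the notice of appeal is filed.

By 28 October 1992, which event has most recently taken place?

The notice of appeal is filed: Oct 26, 1992.
The record is transmitted: Oct 26, 1992 + 4 days = Oct 30, 1992.
The appellant's brief is filed: Oct 30, 1992 + 5 days = Nov 4, 1992.
The appellee's brief is filed: Nov 4, 1992 + 17 days = Nov 21, 1992.
The opinion is issued: Nov 21, 1992 + 14 days = Dec 5, 1992.
Oct 28, 1992 falls between when the notice of appeal is filed (Oct 26, 1992) and when the record is transmitted (Oct 30, 1992).

The notice of appeal is filed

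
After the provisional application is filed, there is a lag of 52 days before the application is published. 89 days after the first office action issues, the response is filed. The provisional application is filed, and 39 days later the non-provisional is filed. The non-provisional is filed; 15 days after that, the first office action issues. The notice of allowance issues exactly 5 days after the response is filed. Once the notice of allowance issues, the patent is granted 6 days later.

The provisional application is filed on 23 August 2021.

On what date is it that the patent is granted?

24 January 2022

The provisional application is filed: Aug 23, 2021.
The non-provisional is filed: Aug 23, 2021 + 39 days = Oct 1, 2021.
The first office action issues: Oct 1, 2021 + 15 days = Oct 16, 2021.
The response is filed: Oct 16, 2021 + 89 days = Jan 13, 2022.
The notice of allowance issues: Jan 13, 2022 + 5 days = Jan 18, 2022.
The patent is granted: Jan 18, 2022 + 6 days = Jan 24, 2022.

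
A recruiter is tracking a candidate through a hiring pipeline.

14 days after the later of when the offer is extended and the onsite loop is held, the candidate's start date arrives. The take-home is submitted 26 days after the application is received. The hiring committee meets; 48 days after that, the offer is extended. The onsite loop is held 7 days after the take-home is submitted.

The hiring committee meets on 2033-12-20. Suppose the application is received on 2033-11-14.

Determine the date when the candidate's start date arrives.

The hiring committee meets: Dec 20, 2033.
The offer is extended: Dec 20, 2033 + 48 days = Feb 6, 2034.
The application is received: Nov 14, 2033.
The take-home is submitted: Nov 14, 2033 + 26 days = Dec 10, 2033.
The onsite loop is held: Dec 10, 2033 + 7 days = Dec 17, 2033.
Both prerequisites met — the offer is extended (Feb 6, 2034), the onsite loop is held (Dec 17, 2033); the later is Feb 6, 2034.
The candidate's start date arrives: Feb 6, 2034 + 14 days = Feb 20, 2034.

2034-02-20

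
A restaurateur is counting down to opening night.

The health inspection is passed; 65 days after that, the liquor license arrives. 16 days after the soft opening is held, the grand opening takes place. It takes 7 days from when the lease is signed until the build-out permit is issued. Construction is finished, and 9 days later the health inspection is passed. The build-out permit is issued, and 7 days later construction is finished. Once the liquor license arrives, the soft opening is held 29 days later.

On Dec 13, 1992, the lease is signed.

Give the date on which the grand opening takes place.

Apr 25, 1993

The lease is signed: Dec 13, 1992.
The build-out permit is issued: Dec 13, 1992 + 7 days = Dec 20, 1992.
Construction is finished: Dec 20, 1992 + 7 days = Dec 27, 1992.
The health inspection is passed: Dec 27, 1992 + 9 days = Jan 5, 1993.
The liquor license arrives: Jan 5, 1993 + 65 days = Mar 11, 1993.
The soft opening is held: Mar 11, 1993 + 29 days = Apr 9, 1993.
The grand opening takes place: Apr 9, 1993 + 16 days = Apr 25, 1993.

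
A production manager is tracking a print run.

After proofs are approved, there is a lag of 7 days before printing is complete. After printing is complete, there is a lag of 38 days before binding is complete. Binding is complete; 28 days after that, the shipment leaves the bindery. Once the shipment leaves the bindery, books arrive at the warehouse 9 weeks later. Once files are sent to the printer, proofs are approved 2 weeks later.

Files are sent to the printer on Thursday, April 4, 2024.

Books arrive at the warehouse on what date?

Sunday, September 1, 2024

Files are sent to the printer: Apr 4, 2024.
Proofs are approved: Apr 4, 2024 + 2 weeks = Apr 18, 2024.
Printing is complete: Apr 18, 2024 + 7 days = Apr 25, 2024.
Binding is complete: Apr 25, 2024 + 38 days = Jun 2, 2024.
The shipment leaves the bindery: Jun 2, 2024 + 28 days = Jun 30, 2024.
Books arrive at the warehouse: Jun 30, 2024 + 9 weeks = Sep 1, 2024.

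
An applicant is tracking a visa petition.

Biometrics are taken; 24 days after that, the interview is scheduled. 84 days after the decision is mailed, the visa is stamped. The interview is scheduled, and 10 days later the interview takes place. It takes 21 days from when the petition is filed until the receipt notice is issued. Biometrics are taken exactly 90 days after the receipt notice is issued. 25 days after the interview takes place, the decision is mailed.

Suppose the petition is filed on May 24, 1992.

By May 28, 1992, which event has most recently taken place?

The petition is filed

The petition is filed: May 24, 1992.
The receipt notice is issued: May 24, 1992 + 21 days = Jun 14, 1992.
Biometrics are taken: Jun 14, 1992 + 90 days = Sep 12, 1992.
The interview is scheduled: Sep 12, 1992 + 24 days = Oct 6, 1992.
The interview takes place: Oct 6, 1992 + 10 days = Oct 16, 1992.
The decision is mailed: Oct 16, 1992 + 25 days = Nov 10, 1992.
The visa is stamped: Nov 10, 1992 + 84 days = Feb 2, 1993.
May 28, 1992 falls between when the petition is filed (May 24, 1992) and when the receipt notice is issued (Jun 14, 1992).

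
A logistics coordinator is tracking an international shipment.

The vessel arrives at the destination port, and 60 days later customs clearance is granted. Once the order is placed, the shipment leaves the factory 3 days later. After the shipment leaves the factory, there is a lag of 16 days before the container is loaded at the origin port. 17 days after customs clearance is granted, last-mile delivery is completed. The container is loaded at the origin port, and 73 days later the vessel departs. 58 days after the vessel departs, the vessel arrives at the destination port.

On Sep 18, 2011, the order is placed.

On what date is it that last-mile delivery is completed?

May 2, 2012

The order is placed: Sep 18, 2011.
The shipment leaves the factory: Sep 18, 2011 + 3 days = Sep 21, 2011.
The container is loaded at the origin port: Sep 21, 2011 + 16 days = Oct 7, 2011.
The vessel departs: Oct 7, 2011 + 73 days = Dec 19, 2011.
The vessel arrives at the destination port: Dec 19, 2011 + 58 days = Feb 15, 2012.
Customs clearance is granted: Feb 15, 2012 + 60 days = Apr 15, 2012.
Last-mile delivery is completed: Apr 15, 2012 + 17 days = May 2, 2012.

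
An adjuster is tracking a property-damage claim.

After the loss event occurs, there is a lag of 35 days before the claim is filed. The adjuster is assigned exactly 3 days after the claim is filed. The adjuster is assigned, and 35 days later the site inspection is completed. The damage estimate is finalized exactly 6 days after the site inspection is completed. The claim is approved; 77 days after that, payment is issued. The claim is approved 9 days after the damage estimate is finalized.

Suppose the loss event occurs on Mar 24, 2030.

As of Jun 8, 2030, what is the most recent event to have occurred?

The loss event occurs: Mar 24, 2030.
The claim is filed: Mar 24, 2030 + 35 days = Apr 28, 2030.
The adjuster is assigned: Apr 28, 2030 + 3 days = May 1, 2030.
The site inspection is completed: May 1, 2030 + 35 days = Jun 5, 2030.
The damage estimate is finalized: Jun 5, 2030 + 6 days = Jun 11, 2030.
The claim is approved: Jun 11, 2030 + 9 days = Jun 20, 2030.
Payment is issued: Jun 20, 2030 + 77 days = Sep 5, 2030.
Jun 8, 2030 falls between when the site inspection is completed (Jun 5, 2030) and when the damage estimate is finalized (Jun 11, 2030).

The site inspection is completed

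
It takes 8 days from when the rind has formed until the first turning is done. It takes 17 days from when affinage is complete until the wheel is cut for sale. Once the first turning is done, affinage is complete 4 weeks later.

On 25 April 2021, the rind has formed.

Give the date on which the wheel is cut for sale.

The rind has formed: Apr 25, 2021.
The first turning is done: Apr 25, 2021 + 8 days = May 3, 2021.
Affinage is complete: May 3, 2021 + 4 weeks = May 31, 2021.
The wheel is cut for sale: May 31, 2021 + 17 days = Jun 17, 2021.

17 June 2021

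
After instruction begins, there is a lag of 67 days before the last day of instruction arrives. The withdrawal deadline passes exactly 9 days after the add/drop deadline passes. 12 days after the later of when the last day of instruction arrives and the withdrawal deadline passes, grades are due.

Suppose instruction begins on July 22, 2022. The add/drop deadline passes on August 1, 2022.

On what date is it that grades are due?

October 9, 2022

Instruction begins: Jul 22, 2022.
The last day of instruction arrives: Jul 22, 2022 + 67 days = Sep 27, 2022.
The add/drop deadline passes: Aug 1, 2022.
The withdrawal deadline passes: Aug 1, 2022 + 9 days = Aug 10, 2022.
Both prerequisites met — the last day of instruction arrives (Sep 27, 2022), the withdrawal deadline passes (Aug 10, 2022); the later is Sep 27, 2022.
Grades are due: Sep 27, 2022 + 12 days = Oct 9, 2022.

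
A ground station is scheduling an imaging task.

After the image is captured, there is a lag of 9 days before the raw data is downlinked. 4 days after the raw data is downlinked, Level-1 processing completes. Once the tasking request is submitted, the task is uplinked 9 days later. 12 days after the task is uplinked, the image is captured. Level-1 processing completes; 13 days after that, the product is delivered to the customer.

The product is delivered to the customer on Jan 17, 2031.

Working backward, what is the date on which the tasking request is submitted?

The product is delivered to the customer: Jan 17, 2031.
Level-1 processing completes: Jan 17, 2031 − 13 days = Jan 4, 2031.
The raw data is downlinked: Jan 4, 2031 − 4 days = Dec 31, 2030.
The image is captured: Dec 31, 2030 − 9 days = Dec 22, 2030.
The task is uplinked: Dec 22, 2030 − 12 days = Dec 10, 2030.
The tasking request is submitted: Dec 10, 2030 − 9 days = Dec 1, 2030.

Dec 1, 2030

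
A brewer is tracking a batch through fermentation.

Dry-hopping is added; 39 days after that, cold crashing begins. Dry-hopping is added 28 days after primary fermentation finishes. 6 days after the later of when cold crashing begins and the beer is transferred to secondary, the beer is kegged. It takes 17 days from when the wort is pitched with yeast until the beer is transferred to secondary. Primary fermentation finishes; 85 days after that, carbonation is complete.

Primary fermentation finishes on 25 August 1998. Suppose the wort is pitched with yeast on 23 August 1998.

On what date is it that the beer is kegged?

6 November 1998

Primary fermentation finishes: Aug 25, 1998.
Dry-hopping is added: Aug 25, 1998 + 28 days = Sep 22, 1998.
Cold crashing begins: Sep 22, 1998 + 39 days = Oct 31, 1998.
The wort is pitched with yeast: Aug 23, 1998.
The beer is transferred to secondary: Aug 23, 1998 + 17 days = Sep 9, 1998.
Both prerequisites met — cold crashing begins (Oct 31, 1998), the beer is transferred to secondary (Sep 9, 1998); the later is Oct 31, 1998.
The beer is kegged: Oct 31, 1998 + 6 days = Nov 6, 1998.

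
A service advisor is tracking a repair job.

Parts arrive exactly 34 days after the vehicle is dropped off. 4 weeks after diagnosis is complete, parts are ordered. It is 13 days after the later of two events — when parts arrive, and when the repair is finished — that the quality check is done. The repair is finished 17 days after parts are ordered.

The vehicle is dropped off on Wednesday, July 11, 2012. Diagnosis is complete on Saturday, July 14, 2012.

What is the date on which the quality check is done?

Monday, September 10, 2012

The vehicle is dropped off: Jul 11, 2012.
Parts arrive: Jul 11, 2012 + 34 days = Aug 14, 2012.
Diagnosis is complete: Jul 14, 2012.
Parts are ordered: Jul 14, 2012 + 4 weeks = Aug 11, 2012.
The repair is finished: Aug 11, 2012 + 17 days = Aug 28, 2012.
Both prerequisites met — parts arrive (Aug 14, 2012), the repair is finished (Aug 28, 2012); the later is Aug 28, 2012.
The quality check is done: Aug 28, 2012 + 13 days = Sep 10, 2012.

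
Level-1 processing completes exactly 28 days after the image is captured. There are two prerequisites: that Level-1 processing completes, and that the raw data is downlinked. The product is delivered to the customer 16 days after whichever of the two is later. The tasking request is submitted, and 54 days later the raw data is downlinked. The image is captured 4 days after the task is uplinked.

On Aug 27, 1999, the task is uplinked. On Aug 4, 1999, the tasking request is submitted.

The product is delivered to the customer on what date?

The task is uplinked: Aug 27, 1999.
The image is captured: Aug 27, 1999 + 4 days = Aug 31, 1999.
Level-1 processing completes: Aug 31, 1999 + 28 days = Sep 28, 1999.
The tasking request is submitted: Aug 4, 1999.
The raw data is downlinked: Aug 4, 1999 + 54 days = Sep 27, 1999.
Both prerequisites met — Level-1 processing completes (Sep 28, 1999), the raw data is downlinked (Sep 27, 1999); the later is Sep 28, 1999.
The product is delivered to the customer: Sep 28, 1999 + 16 days = Oct 14, 1999.

Oct 14, 1999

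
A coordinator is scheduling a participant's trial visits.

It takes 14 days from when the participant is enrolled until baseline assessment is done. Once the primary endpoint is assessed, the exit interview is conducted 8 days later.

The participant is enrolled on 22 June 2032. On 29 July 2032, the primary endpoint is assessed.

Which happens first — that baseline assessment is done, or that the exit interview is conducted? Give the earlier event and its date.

Baseline assessment is done — 6 July 2032

The participant is enrolled: Jun 22, 2032.
Baseline assessment is done: Jun 22, 2032 + 14 days = Jul 6, 2032.
The primary endpoint is assessed: Jul 29, 2032.
The exit interview is conducted: Jul 29, 2032 + 8 days = Aug 6, 2032.
Comparing: baseline assessment is done on Jul 6, 2032 vs the exit interview is conducted on Aug 6, 2032. Earlier: baseline assessment is done.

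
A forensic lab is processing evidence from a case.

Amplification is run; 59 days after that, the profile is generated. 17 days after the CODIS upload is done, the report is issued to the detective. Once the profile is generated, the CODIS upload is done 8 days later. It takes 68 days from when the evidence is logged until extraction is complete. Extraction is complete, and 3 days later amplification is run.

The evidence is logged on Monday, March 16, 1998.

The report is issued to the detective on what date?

Tuesday, August 18, 1998

The evidence is logged: Mar 16, 1998.
Extraction is complete: Mar 16, 1998 + 68 days = May 23, 1998.
Amplification is run: May 23, 1998 + 3 days = May 26, 1998.
The profile is generated: May 26, 1998 + 59 days = Jul 24, 1998.
The CODIS upload is done: Jul 24, 1998 + 8 days = Aug 1, 1998.
The report is issued to the detective: Aug 1, 1998 + 17 days = Aug 18, 1998.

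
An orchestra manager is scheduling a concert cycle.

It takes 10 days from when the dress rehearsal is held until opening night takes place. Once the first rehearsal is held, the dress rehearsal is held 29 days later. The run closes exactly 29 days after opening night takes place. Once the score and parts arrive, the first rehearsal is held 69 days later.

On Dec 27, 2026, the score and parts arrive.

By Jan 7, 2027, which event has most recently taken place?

The score and parts arrive: Dec 27, 2026.
The first rehearsal is held: Dec 27, 2026 + 69 days = Mar 6, 2027.
The dress rehearsal is held: Mar 6, 2027 + 29 days = Apr 4, 2027.
Opening night takes place: Apr 4, 2027 + 10 days = Apr 14, 2027.
The run closes: Apr 14, 2027 + 29 days = May 13, 2027.
Jan 7, 2027 falls between when the score and parts arrive (Dec 27, 2026) and when the first rehearsal is held (Mar 6, 2027).

The score and parts arrive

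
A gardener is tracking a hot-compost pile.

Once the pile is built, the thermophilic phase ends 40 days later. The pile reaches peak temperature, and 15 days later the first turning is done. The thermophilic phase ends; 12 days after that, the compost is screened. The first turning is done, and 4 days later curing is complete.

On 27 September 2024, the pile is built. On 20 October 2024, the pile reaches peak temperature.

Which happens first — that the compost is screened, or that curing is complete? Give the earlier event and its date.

The pile is built: Sep 27, 2024.
The thermophilic phase ends: Sep 27, 2024 + 40 days = Nov 6, 2024.
The compost is screened: Nov 6, 2024 + 12 days = Nov 18, 2024.
The pile reaches peak temperature: Oct 20, 2024.
The first turning is done: Oct 20, 2024 + 15 days = Nov 4, 2024.
Curing is complete: Nov 4, 2024 + 4 days = Nov 8, 2024.
Comparing: the compost is screened on Nov 18, 2024 vs curing is complete on Nov 8, 2024. Earlier: curing is complete.

Curing is complete — 8 November 2024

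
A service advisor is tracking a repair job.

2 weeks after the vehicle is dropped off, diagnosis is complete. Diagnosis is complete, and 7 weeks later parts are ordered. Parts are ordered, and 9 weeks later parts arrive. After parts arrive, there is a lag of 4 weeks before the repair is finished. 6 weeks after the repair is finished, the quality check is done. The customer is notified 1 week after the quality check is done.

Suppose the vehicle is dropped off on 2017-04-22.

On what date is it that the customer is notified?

The vehicle is dropped off: Apr 22, 2017.
Diagnosis is complete: Apr 22, 2017 + 2 weeks = May 6, 2017.
Parts are ordered: May 6, 2017 + 7 weeks = Jun 24, 2017.
Parts arrive: Jun 24, 2017 + 9 weeks = Aug 26, 2017.
The repair is finished: Aug 26, 2017 + 4 weeks = Sep 23, 2017.
The quality check is done: Sep 23, 2017 + 6 weeks = Nov 4, 2017.
The customer is notified: Nov 4, 2017 + 1 week = Nov 11, 2017.

2017-11-11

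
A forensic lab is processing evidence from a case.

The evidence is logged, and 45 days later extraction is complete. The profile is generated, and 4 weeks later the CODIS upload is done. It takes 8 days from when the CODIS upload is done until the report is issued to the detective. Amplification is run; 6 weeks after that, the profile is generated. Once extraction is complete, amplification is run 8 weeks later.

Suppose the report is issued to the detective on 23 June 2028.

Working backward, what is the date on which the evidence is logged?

The report is issued to the detective: Jun 23, 2028.
The CODIS upload is done: Jun 23, 2028 − 8 days = Jun 15, 2028.
The profile is generated: Jun 15, 2028 − 4 weeks = May 18, 2028.
Amplification is run: May 18, 2028 − 6 weeks = Apr 6, 2028.
Extraction is complete: Apr 6, 2028 − 8 weeks = Feb 10, 2028.
The evidence is logged: Feb 10, 2028 − 45 days = Dec 27, 2027.

27 December 2027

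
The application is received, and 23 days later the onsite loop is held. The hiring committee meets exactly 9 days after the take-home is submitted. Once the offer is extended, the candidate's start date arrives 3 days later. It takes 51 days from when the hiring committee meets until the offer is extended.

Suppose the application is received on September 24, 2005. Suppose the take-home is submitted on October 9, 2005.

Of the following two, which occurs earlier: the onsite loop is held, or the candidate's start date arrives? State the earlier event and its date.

The onsite loop is held — October 17, 2005

The application is received: Sep 24, 2005.
The onsite loop is held: Sep 24, 2005 + 23 days = Oct 17, 2005.
The take-home is submitted: Oct 9, 2005.
The hiring committee meets: Oct 9, 2005 + 9 days = Oct 18, 2005.
The offer is extended: Oct 18, 2005 + 51 days = Dec 8, 2005.
The candidate's start date arrives: Dec 8, 2005 + 3 days = Dec 11, 2005.
Comparing: the onsite loop is held on Oct 17, 2005 vs the candidate's start date arrives on Dec 11, 2005. Earlier: the onsite loop is held.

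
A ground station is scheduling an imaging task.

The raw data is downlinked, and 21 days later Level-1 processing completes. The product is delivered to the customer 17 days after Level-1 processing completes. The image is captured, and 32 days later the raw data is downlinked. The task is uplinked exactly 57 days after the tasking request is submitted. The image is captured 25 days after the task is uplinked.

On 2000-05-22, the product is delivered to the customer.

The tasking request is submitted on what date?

1999-12-22

The product is delivered to the customer: May 22, 2000.
Level-1 processing completes: May 22, 2000 − 17 days = May 5, 2000.
The raw data is downlinked: May 5, 2000 − 21 days = Apr 14, 2000.
The image is captured: Apr 14, 2000 − 32 days = Mar 13, 2000.
The task is uplinked: Mar 13, 2000 − 25 days = Feb 17, 2000.
The tasking request is submitted: Feb 17, 2000 − 57 days = Dec 22, 1999.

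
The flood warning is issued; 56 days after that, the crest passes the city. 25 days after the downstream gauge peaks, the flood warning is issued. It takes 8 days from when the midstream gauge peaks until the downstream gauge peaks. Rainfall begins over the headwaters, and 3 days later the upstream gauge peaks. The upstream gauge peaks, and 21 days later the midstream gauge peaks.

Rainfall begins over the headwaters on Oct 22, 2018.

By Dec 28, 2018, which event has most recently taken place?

The flood warning is issued

Rainfall begins over the headwaters: Oct 22, 2018.
The upstream gauge peaks: Oct 22, 2018 + 3 days = Oct 25, 2018.
The midstream gauge peaks: Oct 25, 2018 + 21 days = Nov 15, 2018.
The downstream gauge peaks: Nov 15, 2018 + 8 days = Nov 23, 2018.
The flood warning is issued: Nov 23, 2018 + 25 days = Dec 18, 2018.
The crest passes the city: Dec 18, 2018 + 56 days = Feb 12, 2019.
Dec 28, 2018 falls between when the flood warning is issued (Dec 18, 2018) and when the crest passes the city (Feb 12, 2019).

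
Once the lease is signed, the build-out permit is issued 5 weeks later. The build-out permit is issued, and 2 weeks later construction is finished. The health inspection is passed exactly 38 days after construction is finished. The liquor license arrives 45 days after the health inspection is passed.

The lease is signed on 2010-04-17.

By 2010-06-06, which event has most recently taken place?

The lease is signed: Apr 17, 2010.
The build-out permit is issued: Apr 17, 2010 + 5 weeks = May 22, 2010.
Construction is finished: May 22, 2010 + 2 weeks = Jun 5, 2010.
The health inspection is passed: Jun 5, 2010 + 38 days = Jul 13, 2010.
The liquor license arrives: Jul 13, 2010 + 45 days = Aug 27, 2010.
Jun 6, 2010 falls between when construction is finished (Jun 5, 2010) and when the health inspection is passed (Jul 13, 2010).

Construction is finished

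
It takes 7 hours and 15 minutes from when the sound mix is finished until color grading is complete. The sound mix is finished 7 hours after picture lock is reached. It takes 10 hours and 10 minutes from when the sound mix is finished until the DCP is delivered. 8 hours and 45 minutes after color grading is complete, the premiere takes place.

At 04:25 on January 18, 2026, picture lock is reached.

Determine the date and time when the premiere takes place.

03:25 on January 19, 2026

Picture lock is reached: 04:25 Jan 18, 2026.
The sound mix is finished: 04:25 Jan 18, 2026 + 7h = 11:25 Jan 18, 2026.
Color grading is complete: 11:25 Jan 18, 2026 + 7h15m = 18:40 Jan 18, 2026.
The premiere takes place: 18:40 Jan 18, 2026 + 8h45m = 03:25 Jan 19, 2026.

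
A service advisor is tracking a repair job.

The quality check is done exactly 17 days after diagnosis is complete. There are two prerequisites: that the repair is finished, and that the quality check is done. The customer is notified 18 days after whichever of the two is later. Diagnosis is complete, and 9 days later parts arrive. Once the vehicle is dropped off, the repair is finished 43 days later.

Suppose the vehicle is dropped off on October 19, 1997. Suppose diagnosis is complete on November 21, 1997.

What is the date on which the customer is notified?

The vehicle is dropped off: Oct 19, 1997.
The repair is finished: Oct 19, 1997 + 43 days = Dec 1, 1997.
Diagnosis is complete: Nov 21, 1997.
The quality check is done: Nov 21, 1997 + 17 days = Dec 8, 1997.
Both prerequisites met — the repair is finished (Dec 1, 1997), the quality check is done (Dec 8, 1997); the later is Dec 8, 1997.
The customer is notified: Dec 8, 1997 + 18 days = Dec 26, 1997.

December 26, 1997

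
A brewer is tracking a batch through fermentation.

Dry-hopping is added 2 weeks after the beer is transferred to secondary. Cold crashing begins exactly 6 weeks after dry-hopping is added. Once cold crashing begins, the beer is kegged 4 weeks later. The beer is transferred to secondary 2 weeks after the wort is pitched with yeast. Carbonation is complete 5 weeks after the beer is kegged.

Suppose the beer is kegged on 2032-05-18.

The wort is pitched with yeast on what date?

The beer is kegged: May 18, 2032.
Cold crashing begins: May 18, 2032 − 4 weeks = Apr 20, 2032.
Dry-hopping is added: Apr 20, 2032 − 6 weeks = Mar 9, 2032.
The beer is transferred to secondary: Mar 9, 2032 − 2 weeks = Feb 24, 2032.
The wort is pitched with yeast: Feb 24, 2032 − 2 weeks = Feb 10, 2032.

2032-02-10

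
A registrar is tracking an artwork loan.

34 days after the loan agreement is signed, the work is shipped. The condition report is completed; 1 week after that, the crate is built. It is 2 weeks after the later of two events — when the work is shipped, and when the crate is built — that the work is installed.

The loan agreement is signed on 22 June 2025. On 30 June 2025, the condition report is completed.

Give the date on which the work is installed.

The loan agreement is signed: Jun 22, 2025.
The work is shipped: Jun 22, 2025 + 34 days = Jul 26, 2025.
The condition report is completed: Jun 30, 2025.
The crate is built: Jun 30, 2025 + 1 week = Jul 7, 2025.
Both prerequisites met — the work is shipped (Jul 26, 2025), the crate is built (Jul 7, 2025); the later is Jul 26, 2025.
The work is installed: Jul 26, 2025 + 2 weeks = Aug 9, 2025.

9 August 2025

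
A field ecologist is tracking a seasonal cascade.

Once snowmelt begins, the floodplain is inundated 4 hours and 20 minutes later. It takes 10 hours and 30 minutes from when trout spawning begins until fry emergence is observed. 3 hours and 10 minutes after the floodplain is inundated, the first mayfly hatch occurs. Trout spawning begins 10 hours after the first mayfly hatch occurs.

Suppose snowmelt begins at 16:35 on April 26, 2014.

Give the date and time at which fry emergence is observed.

20:35 on April 27, 2014

Snowmelt begins: 16:35 Apr 26, 2014.
The floodplain is inundated: 16:35 Apr 26, 2014 + 4h20m = 20:55 Apr 26, 2014.
The first mayfly hatch occurs: 20:55 Apr 26, 2014 + 3h10m = 00:05 Apr 27, 2014.
Trout spawning begins: 00:05 Apr 27, 2014 + 10h = 10:05 Apr 27, 2014.
Fry emergence is observed: 10:05 Apr 27, 2014 + 10h30m = 20:35 Apr 27, 2014.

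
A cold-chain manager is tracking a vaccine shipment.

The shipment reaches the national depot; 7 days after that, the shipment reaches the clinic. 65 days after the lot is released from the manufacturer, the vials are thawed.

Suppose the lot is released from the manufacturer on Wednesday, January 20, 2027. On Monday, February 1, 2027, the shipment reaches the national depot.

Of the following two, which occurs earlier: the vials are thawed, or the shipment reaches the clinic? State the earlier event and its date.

The lot is released from the manufacturer: Jan 20, 2027.
The vials are thawed: Jan 20, 2027 + 65 days = Mar 26, 2027.
The shipment reaches the national depot: Feb 1, 2027.
The shipment reaches the clinic: Feb 1, 2027 + 7 days = Feb 8, 2027.
Comparing: the vials are thawed on Mar 26, 2027 vs the shipment reaches the clinic on Feb 8, 2027. Earlier: the shipment reaches the clinic.

The shipment reaches the clinic — Monday, February 8, 2027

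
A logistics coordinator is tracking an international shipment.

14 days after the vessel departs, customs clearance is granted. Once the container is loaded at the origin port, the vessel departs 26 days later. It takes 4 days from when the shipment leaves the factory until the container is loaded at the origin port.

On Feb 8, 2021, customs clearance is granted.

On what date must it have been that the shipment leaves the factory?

Dec 26, 2020

Customs clearance is granted: Feb 8, 2021.
The vessel departs: Feb 8, 2021 − 14 days = Jan 25, 2021.
The container is loaded at the origin port: Jan 25, 2021 − 26 days = Dec 30, 2020.
The shipment leaves the factory: Dec 30, 2020 − 4 days = Dec 26, 2020.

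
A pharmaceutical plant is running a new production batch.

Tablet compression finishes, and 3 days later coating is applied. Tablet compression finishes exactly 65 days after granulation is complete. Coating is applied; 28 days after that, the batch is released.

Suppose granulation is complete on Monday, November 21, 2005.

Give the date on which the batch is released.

Granulation is complete: Nov 21, 2005.
Tablet compression finishes: Nov 21, 2005 + 65 days = Jan 25, 2006.
Coating is applied: Jan 25, 2006 + 3 days = Jan 28, 2006.
The batch is released: Jan 28, 2006 + 28 days = Feb 25, 2006.

Saturday, February 25, 2006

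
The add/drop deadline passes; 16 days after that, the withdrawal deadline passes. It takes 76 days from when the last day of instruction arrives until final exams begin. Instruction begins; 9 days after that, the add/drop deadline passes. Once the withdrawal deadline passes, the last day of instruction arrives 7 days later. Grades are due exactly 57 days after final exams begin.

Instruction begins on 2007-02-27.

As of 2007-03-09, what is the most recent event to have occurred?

Instruction begins: Feb 27, 2007.
The add/drop deadline passes: Feb 27, 2007 + 9 days = Mar 8, 2007.
The withdrawal deadline passes: Mar 8, 2007 + 16 days = Mar 24, 2007.
The last day of instruction arrives: Mar 24, 2007 + 7 days = Mar 31, 2007.
Final exams begin: Mar 31, 2007 + 76 days = Jun 15, 2007.
Grades are due: Jun 15, 2007 + 57 days = Aug 11, 2007.
Mar 9, 2007 falls between when the add/drop deadline passes (Mar 8, 2007) and when the withdrawal deadline passes (Mar 24, 2007).

The add/drop deadline passes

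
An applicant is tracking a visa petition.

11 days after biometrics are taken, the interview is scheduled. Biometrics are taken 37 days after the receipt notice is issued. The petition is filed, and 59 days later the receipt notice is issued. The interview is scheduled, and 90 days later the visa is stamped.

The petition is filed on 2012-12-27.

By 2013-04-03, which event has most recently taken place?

The petition is filed: Dec 27, 2012.
The receipt notice is issued: Dec 27, 2012 + 59 days = Feb 24, 2013.
Biometrics are taken: Feb 24, 2013 + 37 days = Apr 2, 2013.
The interview is scheduled: Apr 2, 2013 + 11 days = Apr 13, 2013.
The visa is stamped: Apr 13, 2013 + 90 days = Jul 12, 2013.
Apr 3, 2013 falls between when biometrics are taken (Apr 2, 2013) and when the interview is scheduled (Apr 13, 2013).

Biometrics are taken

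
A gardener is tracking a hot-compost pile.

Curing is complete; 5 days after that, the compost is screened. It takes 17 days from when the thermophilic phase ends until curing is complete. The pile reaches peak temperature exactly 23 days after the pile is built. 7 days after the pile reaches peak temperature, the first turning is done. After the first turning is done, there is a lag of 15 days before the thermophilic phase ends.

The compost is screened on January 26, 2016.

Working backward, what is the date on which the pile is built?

The compost is screened: Jan 26, 2016.
Curing is complete: Jan 26, 2016 − 5 days = Jan 21, 2016.
The thermophilic phase ends: Jan 21, 2016 − 17 days = Jan 4, 2016.
The first turning is done: Jan 4, 2016 − 15 days = Dec 20, 2015.
The pile reaches peak temperature: Dec 20, 2015 − 7 days = Dec 13, 2015.
The pile is built: Dec 13, 2015 − 23 days = Nov 20, 2015.

November 20, 2015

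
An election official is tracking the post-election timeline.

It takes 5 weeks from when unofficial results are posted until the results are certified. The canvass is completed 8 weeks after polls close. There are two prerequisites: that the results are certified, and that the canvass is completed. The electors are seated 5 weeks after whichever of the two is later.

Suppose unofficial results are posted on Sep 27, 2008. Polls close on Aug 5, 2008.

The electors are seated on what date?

Dec 6, 2008

Unofficial results are posted: Sep 27, 2008.
The results are certified: Sep 27, 2008 + 5 weeks = Nov 1, 2008.
Polls close: Aug 5, 2008.
The canvass is completed: Aug 5, 2008 + 8 weeks = Sep 30, 2008.
Both prerequisites met — the results are certified (Nov 1, 2008), the canvass is completed (Sep 30, 2008); the later is Nov 1, 2008.
The electors are seated: Nov 1, 2008 + 5 weeks = Dec 6, 2008.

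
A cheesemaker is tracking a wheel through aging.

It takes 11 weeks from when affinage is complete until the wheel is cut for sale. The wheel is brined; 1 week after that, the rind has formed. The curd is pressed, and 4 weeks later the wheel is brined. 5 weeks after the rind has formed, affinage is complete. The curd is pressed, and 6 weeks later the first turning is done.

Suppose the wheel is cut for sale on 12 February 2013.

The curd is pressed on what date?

The wheel is cut for sale: Feb 12, 2013.
Affinage is complete: Feb 12, 2013 − 11 weeks = Nov 27, 2012.
The rind has formed: Nov 27, 2012 − 5 weeks = Oct 23, 2012.
The wheel is brined: Oct 23, 2012 − 1 week = Oct 16, 2012.
The curd is pressed: Oct 16, 2012 − 4 weeks = Sep 18, 2012.

18 September 2012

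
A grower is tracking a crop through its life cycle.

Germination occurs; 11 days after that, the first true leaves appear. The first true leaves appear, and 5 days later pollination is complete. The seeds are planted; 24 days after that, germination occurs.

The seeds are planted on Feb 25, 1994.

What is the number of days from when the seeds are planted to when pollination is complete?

40 days

Causal path: the seeds are planted → germination occurs → the first true leaves appear → pollination is complete.
Total delay along the path: 24 + 11 + 5 = 40 days.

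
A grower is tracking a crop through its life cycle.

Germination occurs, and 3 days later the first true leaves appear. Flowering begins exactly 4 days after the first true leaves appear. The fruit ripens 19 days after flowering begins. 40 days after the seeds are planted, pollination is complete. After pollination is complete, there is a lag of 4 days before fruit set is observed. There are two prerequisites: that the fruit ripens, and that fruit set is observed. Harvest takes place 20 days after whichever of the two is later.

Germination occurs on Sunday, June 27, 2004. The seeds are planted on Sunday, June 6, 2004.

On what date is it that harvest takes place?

Thursday, August 12, 2004

Germination occurs: Jun 27, 2004.
The first true leaves appear: Jun 27, 2004 + 3 days = Jun 30, 2004.
Flowering begins: Jun 30, 2004 + 4 days = Jul 4, 2004.
The fruit ripens: Jul 4, 2004 + 19 days = Jul 23, 2004.
The seeds are planted: Jun 6, 2004.
Pollination is complete: Jun 6, 2004 + 40 days = Jul 16, 2004.
Fruit set is observed: Jul 16, 2004 + 4 days = Jul 20, 2004.
Both prerequisites met — the fruit ripens (Jul 23, 2004), fruit set is observed (Jul 20, 2004); the later is Jul 23, 2004.
Harvest takes place: Jul 23, 2004 + 20 days = Aug 12, 2004.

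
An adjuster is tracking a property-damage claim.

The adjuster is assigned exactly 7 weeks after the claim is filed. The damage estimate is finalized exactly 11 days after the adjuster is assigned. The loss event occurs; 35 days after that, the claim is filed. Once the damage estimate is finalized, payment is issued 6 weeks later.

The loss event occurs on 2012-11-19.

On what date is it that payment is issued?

2013-04-05

The loss event occurs: Nov 19, 2012.
The claim is filed: Nov 19, 2012 + 35 days = Dec 24, 2012.
The adjuster is assigned: Dec 24, 2012 + 7 weeks = Feb 11, 2013.
The damage estimate is finalized: Feb 11, 2013 + 11 days = Feb 22, 2013.
Payment is issued: Feb 22, 2013 + 6 weeks = Apr 5, 2013.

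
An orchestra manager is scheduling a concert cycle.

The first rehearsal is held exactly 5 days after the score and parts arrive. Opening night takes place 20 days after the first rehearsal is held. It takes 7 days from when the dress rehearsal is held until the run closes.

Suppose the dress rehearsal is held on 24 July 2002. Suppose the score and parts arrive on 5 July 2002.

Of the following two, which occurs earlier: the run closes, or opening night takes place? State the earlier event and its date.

The dress rehearsal is held: Jul 24, 2002.
The run closes: Jul 24, 2002 + 7 days = Jul 31, 2002.
The score and parts arrive: Jul 5, 2002.
The first rehearsal is held: Jul 5, 2002 + 5 days = Jul 10, 2002.
Opening night takes place: Jul 10, 2002 + 20 days = Jul 30, 2002.
Comparing: the run closes on Jul 31, 2002 vs opening night takes place on Jul 30, 2002. Earlier: opening night takes place.

Opening night takes place — 30 July 2002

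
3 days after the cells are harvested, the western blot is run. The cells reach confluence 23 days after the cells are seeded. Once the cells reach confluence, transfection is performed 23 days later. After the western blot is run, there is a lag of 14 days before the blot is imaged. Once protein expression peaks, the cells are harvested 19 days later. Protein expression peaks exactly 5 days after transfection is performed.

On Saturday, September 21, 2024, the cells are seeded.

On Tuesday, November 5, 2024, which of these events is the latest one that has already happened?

The cells reach confluence

The cells are seeded: Sep 21, 2024.
The cells reach confluence: Sep 21, 2024 + 23 days = Oct 14, 2024.
Transfection is performed: Oct 14, 2024 + 23 days = Nov 6, 2024.
Protein expression peaks: Nov 6, 2024 + 5 days = Nov 11, 2024.
The cells are harvested: Nov 11, 2024 + 19 days = Nov 30, 2024.
The western blot is run: Nov 30, 2024 + 3 days = Dec 3, 2024.
The blot is imaged: Dec 3, 2024 + 14 days = Dec 17, 2024.
Nov 5, 2024 falls between when the cells reach confluence (Oct 14, 2024) and when transfection is performed (Nov 6, 2024).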